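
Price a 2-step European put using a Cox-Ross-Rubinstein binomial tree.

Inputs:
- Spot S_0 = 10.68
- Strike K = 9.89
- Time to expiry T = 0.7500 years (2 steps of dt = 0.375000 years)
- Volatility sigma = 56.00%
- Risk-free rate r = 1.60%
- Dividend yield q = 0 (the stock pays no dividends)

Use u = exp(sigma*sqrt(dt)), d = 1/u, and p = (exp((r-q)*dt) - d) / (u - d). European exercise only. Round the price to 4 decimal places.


dt = T/N = 0.375000
u = exp(sigma*sqrt(dt)) = 1.409068; d = 1/u = 0.709689
p = (exp((r-q)*dt) - d) / (u - d) = 0.423703
Discount per step: exp(-r*dt) = 0.994018
Stock lattice S(k, i) with i counting down-moves:
  k=0: S(0,0) = 10.6800
  k=1: S(1,0) = 15.0488; S(1,1) = 7.5795
  k=2: S(2,0) = 21.2049; S(2,1) = 10.6800; S(2,2) = 5.3791
Terminal payoffs V(N, i) = max(K - S_T, 0):
  V(2,0) = 0.000000; V(2,1) = 0.000000; V(2,2) = 4.510929
Backward induction: V(k, i) = exp(-r*dt) * [p * V(k+1, i) + (1-p) * V(k+1, i+1)].
  V(1,0) = exp(-r*dt) * [p*0.000000 + (1-p)*0.000000] = 0.000000
  V(1,1) = exp(-r*dt) * [p*0.000000 + (1-p)*4.510929] = 2.584083
  V(0,0) = exp(-r*dt) * [p*0.000000 + (1-p)*2.584083] = 1.480291

Answer: Price = V(0,0) = 1.4803


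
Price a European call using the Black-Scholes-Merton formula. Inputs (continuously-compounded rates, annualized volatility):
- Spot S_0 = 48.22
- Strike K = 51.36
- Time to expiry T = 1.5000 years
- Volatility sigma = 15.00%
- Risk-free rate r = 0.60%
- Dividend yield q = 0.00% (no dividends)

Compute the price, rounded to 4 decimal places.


d1 = (ln(S/K) + (r - q + 0.5*sigma^2) * T) / (sigma * sqrt(T)) = -0.20254987
d2 = d1 - sigma * sqrt(T) = -0.38626160
exp(-rT) = 0.99104038; exp(-qT) = 1.00000000
C = S_0 * exp(-qT) * N(d1) - K * exp(-rT) * N(d2)
N(d1) = 0.41974344; N(d2) = 0.34965147
C = 48.2200 * 1.00000000 * 0.41974344 - 51.3600 * 0.99104038 * 0.34965147 = 2.4428

Answer: Price = 2.4428


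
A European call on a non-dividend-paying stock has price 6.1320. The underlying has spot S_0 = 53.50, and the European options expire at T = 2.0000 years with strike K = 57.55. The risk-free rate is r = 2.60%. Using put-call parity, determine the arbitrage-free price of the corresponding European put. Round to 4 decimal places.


Answer: Put price = 7.2659

Derivation:
Put-call parity: C - P = S_0 * exp(-qT) - K * exp(-rT).
S_0 * exp(-qT) = 53.5000 * 1.00000000 = 53.50000000
K * exp(-rT) = 57.5500 * 0.94932887 = 54.63387629
P = C - S*exp(-qT) + K*exp(-rT)
P = 6.1320 - 53.50000000 + 54.63387629 = 7.2659


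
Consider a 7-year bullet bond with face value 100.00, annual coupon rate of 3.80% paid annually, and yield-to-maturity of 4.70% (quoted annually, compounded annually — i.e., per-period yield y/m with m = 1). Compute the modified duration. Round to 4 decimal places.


Coupon per period c = face * coupon_rate / m = 3.800000
Periods per year m = 1; per-period yield y/m = 0.047000
Number of cashflows N = 7
Cashflows (t years, CF_t, discount factor 1/(1+y/m)^(m*t), PV):
  t = 1.0000: CF_t = 3.800000, DF = 0.955110, PV = 3.629417
  t = 2.0000: CF_t = 3.800000, DF = 0.912235, PV = 3.466492
  t = 3.0000: CF_t = 3.800000, DF = 0.871284, PV = 3.310881
  t = 4.0000: CF_t = 3.800000, DF = 0.832172, PV = 3.162255
  t = 5.0000: CF_t = 3.800000, DF = 0.794816, PV = 3.020301
  t = 6.0000: CF_t = 3.800000, DF = 0.759137, PV = 2.884719
  t = 7.0000: CF_t = 103.800000, DF = 0.725059, PV = 75.261103
Price P = sum_t PV_t = 94.735169
First compute Macaulay numerator sum_t t * PV_t:
  t * PV_t at t = 1.0000: 3.629417
  t * PV_t at t = 2.0000: 6.932984
  t * PV_t at t = 3.0000: 9.932643
  t * PV_t at t = 4.0000: 12.649019
  t * PV_t at t = 5.0000: 15.101504
  t * PV_t at t = 6.0000: 17.308314
  t * PV_t at t = 7.0000: 526.827724
Macaulay duration D = 592.381606 / 94.735169 = 6.253027
Modified duration = D / (1 + y/m) = 6.253027 / (1 + 0.047000) = 5.972328

Answer: Modified duration = 5.9723


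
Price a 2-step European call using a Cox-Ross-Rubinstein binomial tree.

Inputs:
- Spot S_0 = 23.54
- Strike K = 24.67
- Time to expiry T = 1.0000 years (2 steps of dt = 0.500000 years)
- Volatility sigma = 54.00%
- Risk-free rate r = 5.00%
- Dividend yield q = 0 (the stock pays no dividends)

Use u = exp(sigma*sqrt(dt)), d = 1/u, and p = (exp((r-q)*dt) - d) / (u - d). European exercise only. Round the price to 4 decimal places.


dt = T/N = 0.500000
u = exp(sigma*sqrt(dt)) = 1.464974; d = 1/u = 0.682606
p = (exp((r-q)*dt) - d) / (u - d) = 0.438041
Discount per step: exp(-r*dt) = 0.975310
Stock lattice S(k, i) with i counting down-moves:
  k=0: S(0,0) = 23.5400
  k=1: S(1,0) = 34.4855; S(1,1) = 16.0685
  k=2: S(2,0) = 50.5204; S(2,1) = 23.5400; S(2,2) = 10.9685
Terminal payoffs V(N, i) = max(S_T - K, 0):
  V(2,0) = 25.850360; V(2,1) = 0.000000; V(2,2) = 0.000000
Backward induction: V(k, i) = exp(-r*dt) * [p * V(k+1, i) + (1-p) * V(k+1, i+1)].
  V(1,0) = exp(-r*dt) * [p*25.850360 + (1-p)*0.000000] = 11.043934
  V(1,1) = exp(-r*dt) * [p*0.000000 + (1-p)*0.000000] = 0.000000
  V(0,0) = exp(-r*dt) * [p*11.043934 + (1-p)*0.000000] = 4.718250

Answer: Price = V(0,0) = 4.7183


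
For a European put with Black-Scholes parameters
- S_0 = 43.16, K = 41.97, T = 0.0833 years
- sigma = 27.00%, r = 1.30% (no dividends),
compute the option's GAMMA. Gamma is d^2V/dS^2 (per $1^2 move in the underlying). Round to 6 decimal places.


d1 = 0.4116464518; d2 = 0.3337197555
phi(d1) = 0.3665336550; exp(-qT) = 1.0000000000; exp(-rT) = 0.9989176861
Gamma = exp(-qT) * phi(d1) / (S * sigma * sqrt(T)) = 1.0000000000 * 0.3665336550 / (43.1600 * 0.2700 * 0.2886173938) = 0.108980

Answer: Gamma = 0.108980


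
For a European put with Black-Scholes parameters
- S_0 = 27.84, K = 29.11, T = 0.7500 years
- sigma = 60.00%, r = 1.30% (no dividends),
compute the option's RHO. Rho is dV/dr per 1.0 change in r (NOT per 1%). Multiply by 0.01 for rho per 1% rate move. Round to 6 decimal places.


d1 = 0.1927235184; d2 = -0.3268917239
phi(d1) = 0.3916018240; exp(-qT) = 1.0000000000; exp(-rT) = 0.9902973771
N(-d2) = 0.6281251095
Rho = -K*T*exp(-rT)*N(-d2) = -29.1100 * 0.7500 * 0.9902973771 * 0.6281251095 = -13.580484

Answer: Rho = -13.580484


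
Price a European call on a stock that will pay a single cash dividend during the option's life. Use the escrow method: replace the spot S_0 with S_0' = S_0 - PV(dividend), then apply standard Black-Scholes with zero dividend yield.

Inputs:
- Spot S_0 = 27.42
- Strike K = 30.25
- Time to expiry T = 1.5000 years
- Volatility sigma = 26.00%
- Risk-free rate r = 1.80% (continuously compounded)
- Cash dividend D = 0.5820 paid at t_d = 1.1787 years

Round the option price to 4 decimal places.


PV(D) = D * exp(-r * t_d) = 0.5820 * 0.97900689 = 0.56978201
S_0' = S_0 - PV(D) = 27.4200 - 0.56978201 = 26.85021799
d1 = (ln(S_0'/K) + (r + sigma^2/2)*T) / (sigma*sqrt(T)) = -0.13039527
d2 = d1 - sigma*sqrt(T) = -0.44882894
exp(-rT) = 0.97336124
N(d1) = 0.44812685; N(d2) = 0.32677753
C = S_0' * N(d1) - K * exp(-rT) * N(d2) = 26.85021799 * 0.44812685 - 30.2500 * 0.97336124 * 0.32677753 = 2.4106

Answer: Price = 2.4106


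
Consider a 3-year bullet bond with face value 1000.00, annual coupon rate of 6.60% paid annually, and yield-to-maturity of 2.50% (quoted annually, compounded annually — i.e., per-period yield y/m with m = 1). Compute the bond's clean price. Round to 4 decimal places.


Answer: Price = 1117.0970

Derivation:
Coupon per period c = face * coupon_rate / m = 66.000000
Periods per year m = 1; per-period yield y/m = 0.025000
Number of cashflows N = 3
Cashflows (t years, CF_t, discount factor 1/(1+y/m)^(m*t), PV):
  t = 1.0000: CF_t = 66.000000, DF = 0.975610, PV = 64.390244
  t = 2.0000: CF_t = 66.000000, DF = 0.951814, PV = 62.819750
  t = 3.0000: CF_t = 1066.000000, DF = 0.928599, PV = 989.886972
Price P = sum_t PV_t = 1117.096966


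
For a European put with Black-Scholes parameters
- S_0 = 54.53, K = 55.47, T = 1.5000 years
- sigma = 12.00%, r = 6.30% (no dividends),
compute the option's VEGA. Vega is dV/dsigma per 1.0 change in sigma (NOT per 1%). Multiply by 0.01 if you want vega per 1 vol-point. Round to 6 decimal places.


d1 = 0.6001840120; d2 = 0.4532146274
phi(d1) = 0.3331878089; exp(-qT) = 1.0000000000; exp(-rT) = 0.9098277346
Vega = S * exp(-qT) * phi(d1) * sqrt(T) = 54.5300 * 1.0000000000 * 0.3331878089 * 1.2247448714 = 22.252060

Answer: Vega = 22.252060


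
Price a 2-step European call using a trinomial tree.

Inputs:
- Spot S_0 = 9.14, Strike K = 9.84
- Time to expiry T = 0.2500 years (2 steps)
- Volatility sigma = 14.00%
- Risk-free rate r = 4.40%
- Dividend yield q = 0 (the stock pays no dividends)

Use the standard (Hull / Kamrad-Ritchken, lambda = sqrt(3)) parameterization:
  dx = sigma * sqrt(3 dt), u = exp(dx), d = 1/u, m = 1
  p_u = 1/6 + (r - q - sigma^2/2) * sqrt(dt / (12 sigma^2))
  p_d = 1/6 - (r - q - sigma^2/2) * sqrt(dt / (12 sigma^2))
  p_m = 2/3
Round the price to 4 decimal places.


dt = T/N = 0.125000; dx = sigma*sqrt(3*dt) = 0.085732
u = exp(dx) = 1.089514; d = 1/u = 0.917840
p_u = 0.191599, p_m = 0.666667, p_d = 0.141734
Discount per step: exp(-r*dt) = 0.994515
Stock lattice S(k, j) with j the centered position index:
  k=0: S(0,+0) = 9.1400
  k=1: S(1,-1) = 8.3891; S(1,+0) = 9.1400; S(1,+1) = 9.9582
  k=2: S(2,-2) = 7.6998; S(2,-1) = 8.3891; S(2,+0) = 9.1400; S(2,+1) = 9.9582; S(2,+2) = 10.8496
Terminal payoffs V(N, j) = max(S_T - K, 0):
  V(2,-2) = 0.000000; V(2,-1) = 0.000000; V(2,+0) = 0.000000; V(2,+1) = 0.118162; V(2,+2) = 1.009562
Backward induction: V(k, j) = exp(-r*dt) * [p_u * V(k+1, j+1) + p_m * V(k+1, j) + p_d * V(k+1, j-1)]
  V(1,-1) = exp(-r*dt) * [p_u*0.000000 + p_m*0.000000 + p_d*0.000000] = 0.000000
  V(1,+0) = exp(-r*dt) * [p_u*0.118162 + p_m*0.000000 + p_d*0.000000] = 0.022516
  V(1,+1) = exp(-r*dt) * [p_u*1.009562 + p_m*0.118162 + p_d*0.000000] = 0.270713
  V(0,+0) = exp(-r*dt) * [p_u*0.270713 + p_m*0.022516 + p_d*0.000000] = 0.066512

Answer: Price = V(0,0) = 0.0665


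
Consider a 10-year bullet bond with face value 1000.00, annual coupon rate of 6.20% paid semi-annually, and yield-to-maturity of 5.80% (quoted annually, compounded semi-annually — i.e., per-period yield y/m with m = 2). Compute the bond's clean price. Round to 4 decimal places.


Answer: Price = 1030.0319

Derivation:
Coupon per period c = face * coupon_rate / m = 31.000000
Periods per year m = 2; per-period yield y/m = 0.029000
Number of cashflows N = 20
Cashflows (t years, CF_t, discount factor 1/(1+y/m)^(m*t), PV):
  t = 0.5000: CF_t = 31.000000, DF = 0.971817, PV = 30.126336
  t = 1.0000: CF_t = 31.000000, DF = 0.944429, PV = 29.277295
  t = 1.5000: CF_t = 31.000000, DF = 0.917812, PV = 28.452181
  t = 2.0000: CF_t = 31.000000, DF = 0.891946, PV = 27.650322
  t = 2.5000: CF_t = 31.000000, DF = 0.866808, PV = 26.871061
  t = 3.0000: CF_t = 31.000000, DF = 0.842379, PV = 26.113762
  t = 3.5000: CF_t = 31.000000, DF = 0.818639, PV = 25.377806
  t = 4.0000: CF_t = 31.000000, DF = 0.795567, PV = 24.662591
  t = 4.5000: CF_t = 31.000000, DF = 0.773146, PV = 23.967532
  t = 5.0000: CF_t = 31.000000, DF = 0.751357, PV = 23.292062
  t = 5.5000: CF_t = 31.000000, DF = 0.730182, PV = 22.635629
  t = 6.0000: CF_t = 31.000000, DF = 0.709603, PV = 21.997696
  t = 6.5000: CF_t = 31.000000, DF = 0.689605, PV = 21.377742
  t = 7.0000: CF_t = 31.000000, DF = 0.670170, PV = 20.775259
  t = 7.5000: CF_t = 31.000000, DF = 0.651282, PV = 20.189756
  t = 8.0000: CF_t = 31.000000, DF = 0.632928, PV = 19.620754
  t = 8.5000: CF_t = 31.000000, DF = 0.615090, PV = 19.067788
  t = 9.0000: CF_t = 31.000000, DF = 0.597755, PV = 18.530407
  t = 9.5000: CF_t = 31.000000, DF = 0.580909, PV = 18.008170
  t = 10.0000: CF_t = 1031.000000, DF = 0.564537, PV = 582.037773
Price P = sum_t PV_t = 1030.031923


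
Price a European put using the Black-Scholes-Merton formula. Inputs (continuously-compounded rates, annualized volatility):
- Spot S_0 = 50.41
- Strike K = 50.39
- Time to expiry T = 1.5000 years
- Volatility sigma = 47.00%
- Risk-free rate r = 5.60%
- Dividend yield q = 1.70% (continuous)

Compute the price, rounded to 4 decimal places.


Answer: Price = 9.4623

Derivation:
d1 = (ln(S/K) + (r - q + 0.5*sigma^2) * T) / (sigma * sqrt(T)) = 0.39013219
d2 = d1 - sigma * sqrt(T) = -0.18549790
exp(-rT) = 0.91943126; exp(-qT) = 0.97482238
P = K * exp(-rT) * N(-d2) - S_0 * exp(-qT) * N(-d1)
N(-d1) = 0.34821940; N(-d2) = 0.57358074
P = 50.3900 * 0.91943126 * 0.57358074 - 50.4100 * 0.97482238 * 0.34821940 = 9.4623


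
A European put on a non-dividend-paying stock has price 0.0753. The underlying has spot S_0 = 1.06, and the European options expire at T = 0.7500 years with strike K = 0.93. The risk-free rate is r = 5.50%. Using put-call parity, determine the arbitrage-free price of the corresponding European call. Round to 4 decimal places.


Answer: Call price = 0.2429

Derivation:
Put-call parity: C - P = S_0 * exp(-qT) - K * exp(-rT).
S_0 * exp(-qT) = 1.0600 * 1.00000000 = 1.06000000
K * exp(-rT) = 0.9300 * 0.95958920 = 0.89241796
C = P + S*exp(-qT) - K*exp(-rT)
C = 0.0753 + 1.06000000 - 0.89241796 = 0.2429


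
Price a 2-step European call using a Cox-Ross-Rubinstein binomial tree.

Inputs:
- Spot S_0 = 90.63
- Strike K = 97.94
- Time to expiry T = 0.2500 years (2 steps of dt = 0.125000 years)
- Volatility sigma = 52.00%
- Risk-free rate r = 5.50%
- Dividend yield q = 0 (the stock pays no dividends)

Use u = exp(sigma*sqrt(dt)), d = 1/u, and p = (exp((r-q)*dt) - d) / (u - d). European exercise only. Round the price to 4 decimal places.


Answer: Price = V(0,0) = 7.2693

Derivation:
dt = T/N = 0.125000
u = exp(sigma*sqrt(dt)) = 1.201833; d = 1/u = 0.832062
p = (exp((r-q)*dt) - d) / (u - d) = 0.472824
Discount per step: exp(-r*dt) = 0.993149
Stock lattice S(k, i) with i counting down-moves:
  k=0: S(0,0) = 90.6300
  k=1: S(1,0) = 108.9221; S(1,1) = 75.4098
  k=2: S(2,0) = 130.9062; S(2,1) = 90.6300; S(2,2) = 62.7457
Terminal payoffs V(N, i) = max(S_T - K, 0):
  V(2,0) = 32.966170; V(2,1) = 0.000000; V(2,2) = 0.000000
Backward induction: V(k, i) = exp(-r*dt) * [p * V(k+1, i) + (1-p) * V(k+1, i+1)].
  V(1,0) = exp(-r*dt) * [p*32.966170 + (1-p)*0.000000] = 15.480394
  V(1,1) = exp(-r*dt) * [p*0.000000 + (1-p)*0.000000] = 0.000000
  V(0,0) = exp(-r*dt) * [p*15.480394 + (1-p)*0.000000] = 7.269349


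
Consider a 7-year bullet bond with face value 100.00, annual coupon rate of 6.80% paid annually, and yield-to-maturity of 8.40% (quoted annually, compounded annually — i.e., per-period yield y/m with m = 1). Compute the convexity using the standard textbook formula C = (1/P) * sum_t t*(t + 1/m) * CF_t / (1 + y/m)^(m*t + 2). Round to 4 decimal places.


Coupon per period c = face * coupon_rate / m = 6.800000
Periods per year m = 1; per-period yield y/m = 0.084000
Number of cashflows N = 7
Cashflows (t years, CF_t, discount factor 1/(1+y/m)^(m*t), PV):
  t = 1.0000: CF_t = 6.800000, DF = 0.922509, PV = 6.273063
  t = 2.0000: CF_t = 6.800000, DF = 0.851023, PV = 5.786958
  t = 3.0000: CF_t = 6.800000, DF = 0.785077, PV = 5.338522
  t = 4.0000: CF_t = 6.800000, DF = 0.724241, PV = 4.924836
  t = 5.0000: CF_t = 6.800000, DF = 0.668119, PV = 4.543207
  t = 6.0000: CF_t = 6.800000, DF = 0.616346, PV = 4.191150
  t = 7.0000: CF_t = 106.800000, DF = 0.568585, PV = 60.724826
Price P = sum_t PV_t = 91.782562
Convexity numerator sum_t t*(t + 1/m) * CF_t / (1+y/m)^(m*t + 2):
  t = 1.0000: term = 10.677045
  t = 2.0000: term = 29.549017
  t = 3.0000: term = 54.518481
  t = 4.0000: term = 83.823003
  t = 5.0000: term = 115.991240
  t = 6.0000: term = 149.804185
  t = 7.0000: term = 2893.981429
Convexity = (1/P) * sum = 3338.344399 / 91.782562 = 36.372317

Answer: Convexity = 36.3723


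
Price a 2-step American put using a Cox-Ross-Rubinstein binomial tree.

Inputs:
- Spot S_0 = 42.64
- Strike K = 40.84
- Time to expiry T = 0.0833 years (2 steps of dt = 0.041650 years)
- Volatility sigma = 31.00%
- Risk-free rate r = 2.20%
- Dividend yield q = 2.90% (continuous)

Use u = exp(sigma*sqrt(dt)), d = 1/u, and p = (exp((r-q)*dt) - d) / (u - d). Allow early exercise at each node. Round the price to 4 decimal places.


dt = T/N = 0.041650
u = exp(sigma*sqrt(dt)) = 1.065310; d = 1/u = 0.938694
p = (exp((r-q)*dt) - d) / (u - d) = 0.481887
Discount per step: exp(-r*dt) = 0.999084
Stock lattice S(k, i) with i counting down-moves:
  k=0: S(0,0) = 42.6400
  k=1: S(1,0) = 45.4248; S(1,1) = 40.0259
  k=2: S(2,0) = 48.3915; S(2,1) = 42.6400; S(2,2) = 37.5721
Terminal payoffs V(N, i) = max(K - S_T, 0):
  V(2,0) = 0.000000; V(2,1) = 0.000000; V(2,2) = 3.267924
Backward induction: V(k, i) = exp(-r*dt) * [p * V(k+1, i) + (1-p) * V(k+1, i+1)]; then take max(V_cont, immediate exercise) for American.
  V(1,0) = exp(-r*dt) * [p*0.000000 + (1-p)*0.000000] = 0.000000; exercise = 0.000000; V(1,0) = max -> 0.000000
  V(1,1) = exp(-r*dt) * [p*0.000000 + (1-p)*3.267924] = 1.691605; exercise = 0.814092; V(1,1) = max -> 1.691605
  V(0,0) = exp(-r*dt) * [p*0.000000 + (1-p)*1.691605] = 0.875640; exercise = 0.000000; V(0,0) = max -> 0.875640

Answer: Price = V(0,0) = 0.8756


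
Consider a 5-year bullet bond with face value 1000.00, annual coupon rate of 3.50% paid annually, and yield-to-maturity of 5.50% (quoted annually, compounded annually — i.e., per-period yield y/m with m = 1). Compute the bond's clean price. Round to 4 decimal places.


Answer: Price = 914.5943

Derivation:
Coupon per period c = face * coupon_rate / m = 35.000000
Periods per year m = 1; per-period yield y/m = 0.055000
Number of cashflows N = 5
Cashflows (t years, CF_t, discount factor 1/(1+y/m)^(m*t), PV):
  t = 1.0000: CF_t = 35.000000, DF = 0.947867, PV = 33.175355
  t = 2.0000: CF_t = 35.000000, DF = 0.898452, PV = 31.445835
  t = 3.0000: CF_t = 35.000000, DF = 0.851614, PV = 29.806478
  t = 4.0000: CF_t = 35.000000, DF = 0.807217, PV = 28.252586
  t = 5.0000: CF_t = 1035.000000, DF = 0.765134, PV = 791.914056
Price P = sum_t PV_t = 914.594310


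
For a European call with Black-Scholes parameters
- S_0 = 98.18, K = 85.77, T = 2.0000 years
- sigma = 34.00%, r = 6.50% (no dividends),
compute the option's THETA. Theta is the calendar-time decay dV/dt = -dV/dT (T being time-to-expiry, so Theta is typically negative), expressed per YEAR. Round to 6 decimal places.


Answer: Theta = -6.486701

Derivation:
d1 = 0.7918207392; d2 = 0.3109881280
phi(d1) = 0.2915835846; exp(-qT) = 1.0000000000; exp(-rT) = 0.8780954309
Theta = -S*exp(-qT)*phi(d1)*sigma/(2*sqrt(T)) - r*K*exp(-rT)*N(d2) + q*S*exp(-qT)*N(d1)
N(d1) = 0.7857673961; N(d2) = 0.6220951765; sqrt(T) = 1.4142135624
Term 1 = -98.1800 * 1.0000000000 * 0.2915835846 * 0.3400 / (2 * 1.4142135624) = -3.4412800913
Term 2 = -0.0650 * 85.7700 * 0.8780954309 * 0.6220951765 = -3.0454208592
Term 3 = 0 (no dividend yield, q = 0)
Theta = -3.4412800913 + (-3.0454208592) + (0.0000000000) = -6.486701


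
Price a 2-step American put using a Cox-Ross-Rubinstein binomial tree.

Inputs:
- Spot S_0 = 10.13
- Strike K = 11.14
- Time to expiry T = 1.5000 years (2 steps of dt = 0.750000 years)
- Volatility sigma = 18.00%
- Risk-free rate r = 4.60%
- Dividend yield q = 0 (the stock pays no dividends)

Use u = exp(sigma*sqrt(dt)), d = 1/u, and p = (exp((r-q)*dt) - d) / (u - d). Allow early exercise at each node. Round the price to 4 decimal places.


Answer: Price = V(0,0) = 1.2499

Derivation:
dt = T/N = 0.750000
u = exp(sigma*sqrt(dt)) = 1.168691; d = 1/u = 0.855658
p = (exp((r-q)*dt) - d) / (u - d) = 0.573243
Discount per step: exp(-r*dt) = 0.966088
Stock lattice S(k, i) with i counting down-moves:
  k=0: S(0,0) = 10.1300
  k=1: S(1,0) = 11.8388; S(1,1) = 8.6678
  k=2: S(2,0) = 13.8360; S(2,1) = 10.1300; S(2,2) = 7.4167
Terminal payoffs V(N, i) = max(K - S_T, 0):
  V(2,0) = 0.000000; V(2,1) = 1.010000; V(2,2) = 3.723315
Backward induction: V(k, i) = exp(-r*dt) * [p * V(k+1, i) + (1-p) * V(k+1, i+1)]; then take max(V_cont, immediate exercise) for American.
  V(1,0) = exp(-r*dt) * [p*0.000000 + (1-p)*1.010000] = 0.416408; exercise = 0.000000; V(1,0) = max -> 0.416408
  V(1,1) = exp(-r*dt) * [p*1.010000 + (1-p)*3.723315] = 2.094409; exercise = 2.472185; V(1,1) = max -> 2.472185
  V(0,0) = exp(-r*dt) * [p*0.416408 + (1-p)*2.472185] = 1.249854; exercise = 1.010000; V(0,0) = max -> 1.249854


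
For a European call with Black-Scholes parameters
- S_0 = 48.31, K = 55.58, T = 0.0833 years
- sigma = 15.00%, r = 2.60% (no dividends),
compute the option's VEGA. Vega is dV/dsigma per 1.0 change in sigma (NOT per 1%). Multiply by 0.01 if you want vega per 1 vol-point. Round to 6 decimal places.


d1 = -3.1664046981; d2 = -3.2096973071
phi(d1) = 0.0026531759; exp(-qT) = 1.0000000000; exp(-rT) = 0.9978365437
Vega = S * exp(-qT) * phi(d1) * sqrt(T) = 48.3100 * 1.0000000000 * 0.0026531759 * 0.2886173938 = 0.036994

Answer: Vega = 0.036994


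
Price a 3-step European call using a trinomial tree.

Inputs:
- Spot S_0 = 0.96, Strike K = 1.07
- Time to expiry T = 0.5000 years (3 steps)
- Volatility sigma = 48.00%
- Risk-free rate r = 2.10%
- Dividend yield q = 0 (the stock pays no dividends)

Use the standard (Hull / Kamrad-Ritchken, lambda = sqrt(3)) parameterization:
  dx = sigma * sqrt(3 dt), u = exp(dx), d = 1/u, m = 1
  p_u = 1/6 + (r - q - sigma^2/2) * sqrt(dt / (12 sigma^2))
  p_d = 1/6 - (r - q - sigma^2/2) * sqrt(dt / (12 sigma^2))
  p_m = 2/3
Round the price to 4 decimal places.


dt = T/N = 0.166667; dx = sigma*sqrt(3*dt) = 0.339411
u = exp(dx) = 1.404121; d = 1/u = 0.712189
p_u = 0.143538, p_m = 0.666667, p_d = 0.189795
Discount per step: exp(-r*dt) = 0.996506
Stock lattice S(k, j) with j the centered position index:
  k=0: S(0,+0) = 0.9600
  k=1: S(1,-1) = 0.6837; S(1,+0) = 0.9600; S(1,+1) = 1.3480
  k=2: S(2,-2) = 0.4869; S(2,-1) = 0.6837; S(2,+0) = 0.9600; S(2,+1) = 1.3480; S(2,+2) = 1.8927
  k=3: S(3,-3) = 0.3468; S(3,-2) = 0.4869; S(3,-1) = 0.6837; S(3,+0) = 0.9600; S(3,+1) = 1.3480; S(3,+2) = 1.8927; S(3,+3) = 2.6576
Terminal payoffs V(N, j) = max(S_T - K, 0):
  V(3,-3) = 0.000000; V(3,-2) = 0.000000; V(3,-1) = 0.000000; V(3,+0) = 0.000000; V(3,+1) = 0.277956; V(3,+2) = 0.822693; V(3,+3) = 1.587569
Backward induction: V(k, j) = exp(-r*dt) * [p_u * V(k+1, j+1) + p_m * V(k+1, j) + p_d * V(k+1, j-1)]
  V(2,-2) = exp(-r*dt) * [p_u*0.000000 + p_m*0.000000 + p_d*0.000000] = 0.000000
  V(2,-1) = exp(-r*dt) * [p_u*0.000000 + p_m*0.000000 + p_d*0.000000] = 0.000000
  V(2,+0) = exp(-r*dt) * [p_u*0.277956 + p_m*0.000000 + p_d*0.000000] = 0.039758
  V(2,+1) = exp(-r*dt) * [p_u*0.822693 + p_m*0.277956 + p_d*0.000000] = 0.302332
  V(2,+2) = exp(-r*dt) * [p_u*1.587569 + p_m*0.822693 + p_d*0.277956] = 0.826197
  V(1,-1) = exp(-r*dt) * [p_u*0.039758 + p_m*0.000000 + p_d*0.000000] = 0.005687
  V(1,+0) = exp(-r*dt) * [p_u*0.302332 + p_m*0.039758 + p_d*0.000000] = 0.069657
  V(1,+1) = exp(-r*dt) * [p_u*0.826197 + p_m*0.302332 + p_d*0.039758] = 0.326546
  V(0,+0) = exp(-r*dt) * [p_u*0.326546 + p_m*0.069657 + p_d*0.005687] = 0.094060

Answer: Price = V(0,0) = 0.0941


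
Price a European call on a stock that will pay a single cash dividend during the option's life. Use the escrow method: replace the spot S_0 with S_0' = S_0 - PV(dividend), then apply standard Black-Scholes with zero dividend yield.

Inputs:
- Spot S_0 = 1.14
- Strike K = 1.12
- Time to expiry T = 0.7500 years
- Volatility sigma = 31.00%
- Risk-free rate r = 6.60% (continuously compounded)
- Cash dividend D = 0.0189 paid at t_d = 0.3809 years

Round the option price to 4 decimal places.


Answer: Price = 0.1467

Derivation:
PV(D) = D * exp(-r * t_d) = 0.0189 * 0.97517396 = 0.01843079
S_0' = S_0 - PV(D) = 1.1400 - 0.01843079 = 1.12156921
d1 = (ln(S_0'/K) + (r + sigma^2/2)*T) / (sigma*sqrt(T)) = 0.32382869
d2 = d1 - sigma*sqrt(T) = 0.05536082
exp(-rT) = 0.95170516
N(d1) = 0.62696613; N(d2) = 0.52207450
C = S_0' * N(d1) - K * exp(-rT) * N(d2) = 1.12156921 * 0.62696613 - 1.1200 * 0.95170516 * 0.52207450 = 0.1467


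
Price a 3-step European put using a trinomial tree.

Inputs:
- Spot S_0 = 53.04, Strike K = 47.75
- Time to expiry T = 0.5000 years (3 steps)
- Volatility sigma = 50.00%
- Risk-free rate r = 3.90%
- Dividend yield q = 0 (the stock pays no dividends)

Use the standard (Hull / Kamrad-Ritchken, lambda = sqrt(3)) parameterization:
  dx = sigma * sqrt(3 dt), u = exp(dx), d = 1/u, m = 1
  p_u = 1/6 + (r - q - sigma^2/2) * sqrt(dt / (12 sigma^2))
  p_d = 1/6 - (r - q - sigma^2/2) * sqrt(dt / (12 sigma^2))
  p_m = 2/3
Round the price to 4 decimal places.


Answer: Price = V(0,0) = 4.3947

Derivation:
dt = T/N = 0.166667; dx = sigma*sqrt(3*dt) = 0.353553
u = exp(dx) = 1.424119; d = 1/u = 0.702189
p_u = 0.146396, p_m = 0.666667, p_d = 0.186937
Discount per step: exp(-r*dt) = 0.993521
Stock lattice S(k, j) with j the centered position index:
  k=0: S(0,+0) = 53.0400
  k=1: S(1,-1) = 37.2441; S(1,+0) = 53.0400; S(1,+1) = 75.5353
  k=2: S(2,-2) = 26.1524; S(2,-1) = 37.2441; S(2,+0) = 53.0400; S(2,+1) = 75.5353; S(2,+2) = 107.5712
  k=3: S(3,-3) = 18.3639; S(3,-2) = 26.1524; S(3,-1) = 37.2441; S(3,+0) = 53.0400; S(3,+1) = 75.5353; S(3,+2) = 107.5712; S(3,+3) = 153.1942
Terminal payoffs V(N, j) = max(K - S_T, 0):
  V(3,-3) = 29.386111; V(3,-2) = 21.597637; V(3,-1) = 10.505922; V(3,+0) = 0.000000; V(3,+1) = 0.000000; V(3,+2) = 0.000000; V(3,+3) = 0.000000
Backward induction: V(k, j) = exp(-r*dt) * [p_u * V(k+1, j+1) + p_m * V(k+1, j) + p_d * V(k+1, j-1)]
  V(2,-2) = exp(-r*dt) * [p_u*10.505922 + p_m*21.597637 + p_d*29.386111] = 21.290963
  V(2,-1) = exp(-r*dt) * [p_u*0.000000 + p_m*10.505922 + p_d*21.597637] = 10.969811
  V(2,+0) = exp(-r*dt) * [p_u*0.000000 + p_m*0.000000 + p_d*10.505922] = 1.951222
  V(2,+1) = exp(-r*dt) * [p_u*0.000000 + p_m*0.000000 + p_d*0.000000] = 0.000000
  V(2,+2) = exp(-r*dt) * [p_u*0.000000 + p_m*0.000000 + p_d*0.000000] = 0.000000
  V(1,-1) = exp(-r*dt) * [p_u*1.951222 + p_m*10.969811 + p_d*21.290963] = 11.503910
  V(1,+0) = exp(-r*dt) * [p_u*0.000000 + p_m*1.951222 + p_d*10.969811] = 3.329765
  V(1,+1) = exp(-r*dt) * [p_u*0.000000 + p_m*0.000000 + p_d*1.951222] = 0.362392
  V(0,+0) = exp(-r*dt) * [p_u*0.362392 + p_m*3.329765 + p_d*11.503910] = 4.394744


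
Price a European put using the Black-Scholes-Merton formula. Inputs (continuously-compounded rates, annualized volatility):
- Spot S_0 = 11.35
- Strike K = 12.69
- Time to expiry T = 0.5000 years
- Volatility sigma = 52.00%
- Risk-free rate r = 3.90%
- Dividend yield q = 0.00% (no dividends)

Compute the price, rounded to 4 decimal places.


d1 = (ln(S/K) + (r - q + 0.5*sigma^2) * T) / (sigma * sqrt(T)) = -0.06662180
d2 = d1 - sigma * sqrt(T) = -0.43431733
exp(-rT) = 0.98068890; exp(-qT) = 1.00000000
P = K * exp(-rT) * N(-d2) - S_0 * exp(-qT) * N(-d1)
N(-d1) = 0.52655860; N(-d2) = 0.66797099
P = 12.6900 * 0.98068890 * 0.66797099 - 11.3500 * 1.00000000 * 0.52655860 = 2.3364

Answer: Price = 2.3364


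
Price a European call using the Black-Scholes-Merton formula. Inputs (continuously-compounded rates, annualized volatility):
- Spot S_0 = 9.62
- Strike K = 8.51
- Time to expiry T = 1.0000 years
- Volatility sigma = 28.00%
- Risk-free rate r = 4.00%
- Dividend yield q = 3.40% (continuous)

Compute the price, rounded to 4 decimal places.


Answer: Price = 1.6339

Derivation:
d1 = (ln(S/K) + (r - q + 0.5*sigma^2) * T) / (sigma * sqrt(T)) = 0.59929401
d2 = d1 - sigma * sqrt(T) = 0.31929401
exp(-rT) = 0.96078944; exp(-qT) = 0.96657150
C = S_0 * exp(-qT) * N(d1) - K * exp(-rT) * N(d2)
N(d1) = 0.72551158; N(d2) = 0.62524821
C = 9.6200 * 0.96657150 * 0.72551158 - 8.5100 * 0.96078944 * 0.62524821 = 1.6339


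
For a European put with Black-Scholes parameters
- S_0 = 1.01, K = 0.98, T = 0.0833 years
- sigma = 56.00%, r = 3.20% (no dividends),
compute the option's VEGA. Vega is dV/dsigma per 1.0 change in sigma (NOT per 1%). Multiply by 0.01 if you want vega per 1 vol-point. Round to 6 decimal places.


Answer: Vega = 0.111701

Derivation:
d1 = 0.2838661591; d2 = 0.1222404186
phi(d1) = 0.3831883898; exp(-qT) = 1.0000000000; exp(-rT) = 0.9973379496
Vega = S * exp(-qT) * phi(d1) * sqrt(T) = 1.0100 * 1.0000000000 * 0.3831883898 * 0.2886173938 = 0.111701


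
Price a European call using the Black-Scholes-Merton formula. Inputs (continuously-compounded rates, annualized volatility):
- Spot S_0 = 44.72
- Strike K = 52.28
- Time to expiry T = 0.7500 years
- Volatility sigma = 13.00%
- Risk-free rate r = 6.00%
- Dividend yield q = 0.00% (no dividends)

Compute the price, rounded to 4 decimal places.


d1 = (ln(S/K) + (r - q + 0.5*sigma^2) * T) / (sigma * sqrt(T)) = -0.93135978
d2 = d1 - sigma * sqrt(T) = -1.04394308
exp(-rT) = 0.95599748; exp(-qT) = 1.00000000
C = S_0 * exp(-qT) * N(d1) - K * exp(-rT) * N(d2)
N(d1) = 0.17583374; N(d2) = 0.14825586
C = 44.7200 * 1.00000000 * 0.17583374 - 52.2800 * 0.95599748 * 0.14825586 = 0.4535

Answer: Price = 0.4535


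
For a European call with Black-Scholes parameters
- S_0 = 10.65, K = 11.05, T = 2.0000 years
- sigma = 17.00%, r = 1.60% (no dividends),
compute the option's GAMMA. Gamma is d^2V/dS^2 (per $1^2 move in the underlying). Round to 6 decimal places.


Answer: Gamma = 0.155034

Derivation:
d1 = 0.0999493946; d2 = -0.1404669110
phi(d1) = 0.3969545558; exp(-qT) = 1.0000000000; exp(-rT) = 0.9685065821
Gamma = exp(-qT) * phi(d1) / (S * sigma * sqrt(T)) = 1.0000000000 * 0.3969545558 / (10.6500 * 0.1700 * 1.4142135624) = 0.155034


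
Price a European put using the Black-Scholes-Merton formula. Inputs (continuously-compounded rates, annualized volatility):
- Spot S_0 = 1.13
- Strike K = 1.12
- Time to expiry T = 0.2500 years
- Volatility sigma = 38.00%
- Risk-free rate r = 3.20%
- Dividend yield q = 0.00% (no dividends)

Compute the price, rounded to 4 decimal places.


Answer: Price = 0.0757

Derivation:
d1 = (ln(S/K) + (r - q + 0.5*sigma^2) * T) / (sigma * sqrt(T)) = 0.18388920
d2 = d1 - sigma * sqrt(T) = -0.00611080
exp(-rT) = 0.99203191; exp(-qT) = 1.00000000
P = K * exp(-rT) * N(-d2) - S_0 * exp(-qT) * N(-d1)
N(-d1) = 0.42705019; N(-d2) = 0.50243784
P = 1.1200 * 0.99203191 * 0.50243784 - 1.1300 * 1.00000000 * 0.42705019 = 0.0757


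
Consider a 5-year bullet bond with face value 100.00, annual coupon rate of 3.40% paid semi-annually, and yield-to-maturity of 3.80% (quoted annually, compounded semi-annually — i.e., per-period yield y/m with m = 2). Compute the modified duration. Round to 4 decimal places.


Coupon per period c = face * coupon_rate / m = 1.700000
Periods per year m = 2; per-period yield y/m = 0.019000
Number of cashflows N = 10
Cashflows (t years, CF_t, discount factor 1/(1+y/m)^(m*t), PV):
  t = 0.5000: CF_t = 1.700000, DF = 0.981354, PV = 1.668302
  t = 1.0000: CF_t = 1.700000, DF = 0.963056, PV = 1.637196
  t = 1.5000: CF_t = 1.700000, DF = 0.945099, PV = 1.606669
  t = 2.0000: CF_t = 1.700000, DF = 0.927477, PV = 1.576711
  t = 2.5000: CF_t = 1.700000, DF = 0.910184, PV = 1.547312
  t = 3.0000: CF_t = 1.700000, DF = 0.893213, PV = 1.518462
  t = 3.5000: CF_t = 1.700000, DF = 0.876558, PV = 1.490149
  t = 4.0000: CF_t = 1.700000, DF = 0.860214, PV = 1.462364
  t = 4.5000: CF_t = 1.700000, DF = 0.844175, PV = 1.435097
  t = 5.0000: CF_t = 101.700000, DF = 0.828434, PV = 84.251785
Price P = sum_t PV_t = 98.194047
First compute Macaulay numerator sum_t t * PV_t:
  t * PV_t at t = 0.5000: 0.834151
  t * PV_t at t = 1.0000: 1.637196
  t * PV_t at t = 1.5000: 2.410003
  t * PV_t at t = 2.0000: 3.153423
  t * PV_t at t = 2.5000: 3.868281
  t * PV_t at t = 3.0000: 4.555385
  t * PV_t at t = 3.5000: 5.215521
  t * PV_t at t = 4.0000: 5.849455
  t * PV_t at t = 4.5000: 6.457937
  t * PV_t at t = 5.0000: 421.258927
Macaulay duration D = 455.240278 / 98.194047 = 4.636129
Modified duration = D / (1 + y/m) = 4.636129 / (1 + 0.019000) = 4.549685

Answer: Modified duration = 4.5497


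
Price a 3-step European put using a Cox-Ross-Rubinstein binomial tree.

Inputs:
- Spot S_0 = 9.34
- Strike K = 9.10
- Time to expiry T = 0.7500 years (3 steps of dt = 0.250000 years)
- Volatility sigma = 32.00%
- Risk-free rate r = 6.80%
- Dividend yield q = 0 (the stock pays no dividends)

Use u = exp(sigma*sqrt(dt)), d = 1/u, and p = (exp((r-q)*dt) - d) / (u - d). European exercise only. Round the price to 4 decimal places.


dt = T/N = 0.250000
u = exp(sigma*sqrt(dt)) = 1.173511; d = 1/u = 0.852144
p = (exp((r-q)*dt) - d) / (u - d) = 0.513436
Discount per step: exp(-r*dt) = 0.983144
Stock lattice S(k, i) with i counting down-moves:
  k=0: S(0,0) = 9.3400
  k=1: S(1,0) = 10.9606; S(1,1) = 7.9590
  k=2: S(2,0) = 12.8624; S(2,1) = 9.3400; S(2,2) = 6.7822
  k=3: S(3,0) = 15.0941; S(3,1) = 10.9606; S(3,2) = 7.9590; S(3,3) = 5.7794
Terminal payoffs V(N, i) = max(K - S_T, 0):
  V(3,0) = 0.000000; V(3,1) = 0.000000; V(3,2) = 1.140977; V(3,3) = 3.320563
Backward induction: V(k, i) = exp(-r*dt) * [p * V(k+1, i) + (1-p) * V(k+1, i+1)].
  V(2,0) = exp(-r*dt) * [p*0.000000 + (1-p)*0.000000] = 0.000000
  V(2,1) = exp(-r*dt) * [p*0.000000 + (1-p)*1.140977] = 0.545800
  V(2,2) = exp(-r*dt) * [p*1.140977 + (1-p)*3.320563] = 2.164376
  V(1,0) = exp(-r*dt) * [p*0.000000 + (1-p)*0.545800] = 0.261090
  V(1,1) = exp(-r*dt) * [p*0.545800 + (1-p)*2.164376] = 1.310865
  V(0,0) = exp(-r*dt) * [p*0.261090 + (1-p)*1.310865] = 0.758861

Answer: Price = V(0,0) = 0.7589


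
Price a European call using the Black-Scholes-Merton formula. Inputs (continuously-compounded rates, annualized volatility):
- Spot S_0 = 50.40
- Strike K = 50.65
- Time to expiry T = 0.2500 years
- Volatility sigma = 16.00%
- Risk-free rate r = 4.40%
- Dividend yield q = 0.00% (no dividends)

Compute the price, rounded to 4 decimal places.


Answer: Price = 1.7599

Derivation:
d1 = (ln(S/K) + (r - q + 0.5*sigma^2) * T) / (sigma * sqrt(T)) = 0.11564930
d2 = d1 - sigma * sqrt(T) = 0.03564930
exp(-rT) = 0.98906028; exp(-qT) = 1.00000000
C = S_0 * exp(-qT) * N(d1) - K * exp(-rT) * N(d2)
N(d1) = 0.54603476; N(d2) = 0.51421900
C = 50.4000 * 1.00000000 * 0.54603476 - 50.6500 * 0.98906028 * 0.51421900 = 1.7599


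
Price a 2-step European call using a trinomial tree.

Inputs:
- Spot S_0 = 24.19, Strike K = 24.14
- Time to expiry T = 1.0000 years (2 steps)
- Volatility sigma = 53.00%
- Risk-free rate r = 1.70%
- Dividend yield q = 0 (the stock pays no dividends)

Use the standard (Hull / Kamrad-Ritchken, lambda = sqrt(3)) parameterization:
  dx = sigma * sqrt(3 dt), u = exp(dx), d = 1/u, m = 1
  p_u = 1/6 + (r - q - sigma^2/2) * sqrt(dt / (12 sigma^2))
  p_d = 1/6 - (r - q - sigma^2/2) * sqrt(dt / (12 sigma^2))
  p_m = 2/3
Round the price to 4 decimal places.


dt = T/N = 0.500000; dx = sigma*sqrt(3*dt) = 0.649115
u = exp(dx) = 1.913846; d = 1/u = 0.522508
p_u = 0.119121, p_m = 0.666667, p_d = 0.214212
Discount per step: exp(-r*dt) = 0.991536
Stock lattice S(k, j) with j the centered position index:
  k=0: S(0,+0) = 24.1900
  k=1: S(1,-1) = 12.6395; S(1,+0) = 24.1900; S(1,+1) = 46.2959
  k=2: S(2,-2) = 6.6042; S(2,-1) = 12.6395; S(2,+0) = 24.1900; S(2,+1) = 46.2959; S(2,+2) = 88.6033
Terminal payoffs V(N, j) = max(S_T - K, 0):
  V(2,-2) = 0.000000; V(2,-1) = 0.000000; V(2,+0) = 0.050000; V(2,+1) = 22.155933; V(2,+2) = 64.463281
Backward induction: V(k, j) = exp(-r*dt) * [p_u * V(k+1, j+1) + p_m * V(k+1, j) + p_d * V(k+1, j-1)]
  V(1,-1) = exp(-r*dt) * [p_u*0.050000 + p_m*0.000000 + p_d*0.000000] = 0.005906
  V(1,+0) = exp(-r*dt) * [p_u*22.155933 + p_m*0.050000 + p_d*0.000000] = 2.649953
  V(1,+1) = exp(-r*dt) * [p_u*64.463281 + p_m*22.155933 + p_d*0.050000] = 22.270169
  V(0,+0) = exp(-r*dt) * [p_u*22.270169 + p_m*2.649953 + p_d*0.005906] = 4.383331

Answer: Price = V(0,0) = 4.3833


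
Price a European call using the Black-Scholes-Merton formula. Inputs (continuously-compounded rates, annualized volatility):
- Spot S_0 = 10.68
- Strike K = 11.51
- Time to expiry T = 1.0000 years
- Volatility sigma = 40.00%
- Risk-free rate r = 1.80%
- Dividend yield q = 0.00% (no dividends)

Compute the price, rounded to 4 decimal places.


d1 = (ln(S/K) + (r - q + 0.5*sigma^2) * T) / (sigma * sqrt(T)) = 0.05789153
d2 = d1 - sigma * sqrt(T) = -0.34210847
exp(-rT) = 0.98216103; exp(-qT) = 1.00000000
C = S_0 * exp(-qT) * N(d1) - K * exp(-rT) * N(d2)
N(d1) = 0.52308248; N(d2) = 0.36613463
C = 10.6800 * 1.00000000 * 0.52308248 - 11.5100 * 0.98216103 * 0.36613463 = 1.4475

Answer: Price = 1.4475


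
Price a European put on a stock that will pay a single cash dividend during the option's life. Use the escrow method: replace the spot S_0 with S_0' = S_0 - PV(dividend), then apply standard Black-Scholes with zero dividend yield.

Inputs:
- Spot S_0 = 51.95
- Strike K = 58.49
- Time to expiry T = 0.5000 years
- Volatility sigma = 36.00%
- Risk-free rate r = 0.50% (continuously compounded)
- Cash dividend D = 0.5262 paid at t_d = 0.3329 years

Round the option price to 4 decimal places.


Answer: Price = 9.6835

Derivation:
PV(D) = D * exp(-r * t_d) = 0.5262 * 0.99833688 = 0.52532487
S_0' = S_0 - PV(D) = 51.9500 - 0.52532487 = 51.42467513
d1 = (ln(S_0'/K) + (r + sigma^2/2)*T) / (sigma*sqrt(T)) = -0.36862923
d2 = d1 - sigma*sqrt(T) = -0.62318767
exp(-rT) = 0.99750312
N(-d1) = 0.64379795; N(-d2) = 0.73341940
P = K * exp(-rT) * N(-d2) - S_0' * N(-d1) = 58.4900 * 0.99750312 * 0.73341940 - 51.42467513 * 0.64379795 = 9.6835


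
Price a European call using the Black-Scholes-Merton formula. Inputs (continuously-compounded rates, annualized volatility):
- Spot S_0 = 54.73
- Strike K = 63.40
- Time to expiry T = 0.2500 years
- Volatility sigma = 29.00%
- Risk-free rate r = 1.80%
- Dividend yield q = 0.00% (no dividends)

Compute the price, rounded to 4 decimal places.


Answer: Price = 0.7319

Derivation:
d1 = (ln(S/K) + (r - q + 0.5*sigma^2) * T) / (sigma * sqrt(T)) = -0.91061625
d2 = d1 - sigma * sqrt(T) = -1.05561625
exp(-rT) = 0.99551011; exp(-qT) = 1.00000000
C = S_0 * exp(-qT) * N(d1) - K * exp(-rT) * N(d2)
N(d1) = 0.18124880; N(d2) = 0.14557179
C = 54.7300 * 1.00000000 * 0.18124880 - 63.4000 * 0.99551011 * 0.14557179 = 0.7319


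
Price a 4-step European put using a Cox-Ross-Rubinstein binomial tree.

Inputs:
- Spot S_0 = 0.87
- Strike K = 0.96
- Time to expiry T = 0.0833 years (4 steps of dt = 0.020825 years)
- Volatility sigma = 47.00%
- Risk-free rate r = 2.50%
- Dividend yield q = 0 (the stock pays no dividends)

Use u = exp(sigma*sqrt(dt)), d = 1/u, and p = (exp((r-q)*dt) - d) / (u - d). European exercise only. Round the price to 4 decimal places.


Answer: Price = V(0,0) = 0.1068

Derivation:
dt = T/N = 0.020825
u = exp(sigma*sqrt(dt)) = 1.070178; d = 1/u = 0.934424
p = (exp((r-q)*dt) - d) / (u - d) = 0.486886
Discount per step: exp(-r*dt) = 0.999480
Stock lattice S(k, i) with i counting down-moves:
  k=0: S(0,0) = 0.8700
  k=1: S(1,0) = 0.9311; S(1,1) = 0.8129
  k=2: S(2,0) = 0.9964; S(2,1) = 0.8700; S(2,2) = 0.7596
  k=3: S(3,0) = 1.0663; S(3,1) = 0.9311; S(3,2) = 0.8129; S(3,3) = 0.7098
  k=4: S(4,0) = 1.1412; S(4,1) = 0.9964; S(4,2) = 0.8700; S(4,3) = 0.7596; S(4,4) = 0.6633
Terminal payoffs V(N, i) = max(K - S_T, 0):
  V(4,0) = 0.000000; V(4,1) = 0.000000; V(4,2) = 0.090000; V(4,3) = 0.200361; V(4,4) = 0.296723
Backward induction: V(k, i) = exp(-r*dt) * [p * V(k+1, i) + (1-p) * V(k+1, i+1)].
  V(3,0) = exp(-r*dt) * [p*0.000000 + (1-p)*0.000000] = 0.000000
  V(3,1) = exp(-r*dt) * [p*0.000000 + (1-p)*0.090000] = 0.046156
  V(3,2) = exp(-r*dt) * [p*0.090000 + (1-p)*0.200361] = 0.146552
  V(3,3) = exp(-r*dt) * [p*0.200361 + (1-p)*0.296723] = 0.249676
  V(2,0) = exp(-r*dt) * [p*0.000000 + (1-p)*0.046156] = 0.023671
  V(2,1) = exp(-r*dt) * [p*0.046156 + (1-p)*0.146552] = 0.097620
  V(2,2) = exp(-r*dt) * [p*0.146552 + (1-p)*0.249676] = 0.199362
  V(1,0) = exp(-r*dt) * [p*0.023671 + (1-p)*0.097620] = 0.061583
  V(1,1) = exp(-r*dt) * [p*0.097620 + (1-p)*0.199362] = 0.149747
  V(0,0) = exp(-r*dt) * [p*0.061583 + (1-p)*0.149747] = 0.106766


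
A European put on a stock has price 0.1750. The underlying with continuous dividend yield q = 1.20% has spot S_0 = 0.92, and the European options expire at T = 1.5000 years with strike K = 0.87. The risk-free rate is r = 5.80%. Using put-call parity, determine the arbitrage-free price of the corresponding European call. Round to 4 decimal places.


Put-call parity: C - P = S_0 * exp(-qT) - K * exp(-rT).
S_0 * exp(-qT) = 0.9200 * 0.98216103 = 0.90358815
K * exp(-rT) = 0.8700 * 0.91667710 = 0.79750907
C = P + S*exp(-qT) - K*exp(-rT)
C = 0.1750 + 0.90358815 - 0.79750907 = 0.2811

Answer: Call price = 0.2811


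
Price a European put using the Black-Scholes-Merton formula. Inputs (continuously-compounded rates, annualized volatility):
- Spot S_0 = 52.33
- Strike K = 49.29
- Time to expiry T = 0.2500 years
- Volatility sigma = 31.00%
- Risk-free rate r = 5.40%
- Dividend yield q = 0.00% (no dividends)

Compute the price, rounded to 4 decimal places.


d1 = (ln(S/K) + (r - q + 0.5*sigma^2) * T) / (sigma * sqrt(T)) = 0.55071677
d2 = d1 - sigma * sqrt(T) = 0.39571677
exp(-rT) = 0.98659072; exp(-qT) = 1.00000000
P = K * exp(-rT) * N(-d2) - S_0 * exp(-qT) * N(-d1)
N(-d1) = 0.29091392; N(-d2) = 0.34615699
P = 49.2900 * 0.98659072 * 0.34615699 - 52.3300 * 1.00000000 * 0.29091392 = 1.6098

Answer: Price = 1.6098
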